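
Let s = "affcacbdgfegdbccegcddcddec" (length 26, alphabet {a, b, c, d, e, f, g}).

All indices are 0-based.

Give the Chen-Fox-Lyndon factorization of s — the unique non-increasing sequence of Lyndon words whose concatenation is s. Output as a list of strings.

["affc", "acbdgfegdbccegcddcddec"]

emit factor 1: 'affc' (i=0, period=4)
emit factor 2: 'acbdgfegdbccegcddcddec' (i=4, period=22)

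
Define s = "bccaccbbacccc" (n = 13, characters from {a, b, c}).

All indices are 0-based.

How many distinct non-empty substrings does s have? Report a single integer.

74

rank→(start, suffix):
  0 → (3, 'accbbacccc')
  1 → (8, 'acccc')
  2 → (7, 'bacccc')
  3 → (6, 'bbacccc')
  4 → (0, 'bccaccbbacccc')
  5 → (12, 'c')
  6 → (2, 'caccbbacccc')
  7 → (5, 'cbbacccc')
  8 → (11, 'cc')
  9 → (1, 'ccaccbbacccc')
  10 → (4, 'ccbbacccc')
  11 → (10, 'ccc')
  12 → (9, 'cccc')

SA = [3, 8, 7, 6, 0, 12, 2, 5, 11, 1, 4, 10, 9]
[i] adj suffixes → lcp
  [1] 3/8 → 3 ('acc')
  [2] 8/7 → 0 ('')
  [3] 7/6 → 1 ('b')
  [4] 6/0 → 1 ('b')
  [5] 0/12 → 0 ('')
  [6] 12/2 → 1 ('c')
  [7] 2/5 → 1 ('c')
  [8] 5/11 → 1 ('c')
  [9] 11/1 → 2 ('cc')
  [10] 1/4 → 2 ('cc')
  [11] 4/10 → 2 ('cc')
  [12] 10/9 → 3 ('ccc')

n(n+1)/2 = 13·14/2 = 91
Σ LCP = 0 + 3 + 0 + 1 + 1 + 0 + 1 + 1 + 1 + 2 + 2 + 2 + 3 = 17
distinct = 91 − 17 = 74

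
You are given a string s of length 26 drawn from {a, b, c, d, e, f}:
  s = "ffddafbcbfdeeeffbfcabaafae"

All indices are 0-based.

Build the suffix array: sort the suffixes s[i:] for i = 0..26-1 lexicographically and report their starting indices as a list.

rank | idx | suffix
   0 |  21 | aafae
   1 |  19 | abaafae
   2 |  24 | ae
   3 |  22 | afae
   4 |   4 | afbcbfdeeeffbfcabaafae
   5 |  20 | baafae
   6 |   6 | bcbfdeeeffbfcabaafae
   7 |  16 | bfcabaafae
   8 |   8 | bfdeeeffbfcabaafae
   9 |  18 | cabaafae
  10 |   7 | cbfdeeeffbfcabaafae
  11 |   3 | dafbcbfdeeeffbfcabaafae
  12 |   2 | ddafbcbfdeeeffbfcabaafae
  13 |  10 | deeeffbfcabaafae
  14 |  25 | e
  15 |  11 | eeeffbfcabaafae
  16 |  12 | eeffbfcabaafae
  17 |  13 | effbfcabaafae
  18 |  23 | fae
  19 |   5 | fbcbfdeeeffbfcabaafae
  20 |  15 | fbfcabaafae
  21 |  17 | fcabaafae
  22 |   1 | fddafbcbfdeeeffbfcabaafae
  23 |   9 | fdeeeffbfcabaafae
  24 |  14 | ffbfcabaafae
  25 |   0 | ffddafbcbfdeeeffbfcabaafae

[21, 19, 24, 22, 4, 20, 6, 16, 8, 18, 7, 3, 2, 10, 25, 11, 12, 13, 23, 5, 15, 17, 1, 9, 14, 0]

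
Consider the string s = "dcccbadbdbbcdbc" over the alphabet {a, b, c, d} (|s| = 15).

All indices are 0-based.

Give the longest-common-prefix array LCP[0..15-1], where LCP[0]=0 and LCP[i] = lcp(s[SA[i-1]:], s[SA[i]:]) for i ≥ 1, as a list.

rank→(start, suffix):
  0 → (5, 'adbdbbcdbc')
  1 → (4, 'badbdbbcdbc')
  2 → (9, 'bbcdbc')
  3 → (13, 'bc')
  4 → (10, 'bcdbc')
  5 → (7, 'bdbbcdbc')
  6 → (14, 'c')
  7 → (3, 'cbadbdbbcdbc')
  8 → (2, 'ccbadbdbbcdbc')
  9 → (1, 'cccbadbdbbcdbc')
  10 → (11, 'cdbc')
  11 → (8, 'dbbcdbc')
  12 → (12, 'dbc')
  13 → (6, 'dbdbbcdbc')
  14 → (0, 'dcccbadbdbbcdbc')

SA = [5, 4, 9, 13, 10, 7, 14, 3, 2, 1, 11, 8, 12, 6, 0]
i: (SA[i-1],SA[i]) lcp shared
  1: (5,4) 0 ''
  2: (4,9) 1 'b'
  3: (9,13) 1 'b'
  4: (13,10) 2 'bc'
  5: (10,7) 1 'b'
  6: (7,14) 0 ''
  7: (14,3) 1 'c'
  8: (3,2) 1 'c'
  9: (2,1) 2 'cc'
  10: (1,11) 1 'c'
  11: (11,8) 0 ''
  12: (8,12) 2 'db'
  13: (12,6) 2 'db'
  14: (6,0) 1 'd'

[0, 0, 1, 1, 2, 1, 0, 1, 1, 2, 1, 0, 2, 2, 1]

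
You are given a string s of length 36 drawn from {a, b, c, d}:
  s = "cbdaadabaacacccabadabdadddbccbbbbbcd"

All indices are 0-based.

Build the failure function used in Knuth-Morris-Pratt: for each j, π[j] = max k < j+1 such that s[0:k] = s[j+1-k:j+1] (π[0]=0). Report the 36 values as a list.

[0, 0, 0, 0, 0, 0, 0, 0, 0, 0, 1, 0, 1, 1, 1, 0, 0, 0, 0, 0, 0, 0, 0, 0, 0, 0, 0, 1, 1, 2, 0, 0, 0, 0, 1, 0]

π[0] = 0
j=1 s[j]='b': π[1]=0 (border '')
j=2 s[j]='d': π[2]=0 (border '')
j=3 s[j]='a': π[3]=0 (border '')
j=4 s[j]='a': π[4]=0 (border '')
j=5 s[j]='d': π[5]=0 (border '')
j=6 s[j]='a': π[6]=0 (border '')
j=7 s[j]='b': π[7]=0 (border '')
j=8 s[j]='a': π[8]=0 (border '')
j=9 s[j]='a': π[9]=0 (border '')
j=10 s[j]='c': π[10]=1 (border 'c')
j=11 s[j]='a': k: 1→0; π[11]=0 (border '')
j=12 s[j]='c': π[12]=1 (border 'c')
j=13 s[j]='c': k: 1→0; π[13]=1 (border 'c')
j=14 s[j]='c': k: 1→0; π[14]=1 (border 'c')
j=15 s[j]='a': k: 1→0; π[15]=0 (border '')
j=16 s[j]='b': π[16]=0 (border '')
j=17 s[j]='a': π[17]=0 (border '')
j=18 s[j]='d': π[18]=0 (border '')
j=19 s[j]='a': π[19]=0 (border '')
j=20 s[j]='b': π[20]=0 (border '')
j=21 s[j]='d': π[21]=0 (border '')
j=22 s[j]='a': π[22]=0 (border '')
j=23 s[j]='d': π[23]=0 (border '')
j=24 s[j]='d': π[24]=0 (border '')
j=25 s[j]='d': π[25]=0 (border '')
j=26 s[j]='b': π[26]=0 (border '')
j=27 s[j]='c': π[27]=1 (border 'c')
j=28 s[j]='c': k: 1→0; π[28]=1 (border 'c')
j=29 s[j]='b': π[29]=2 (border 'cb')
j=30 s[j]='b': k: 2→0; π[30]=0 (border '')
j=31 s[j]='b': π[31]=0 (border '')
j=32 s[j]='b': π[32]=0 (border '')
j=33 s[j]='b': π[33]=0 (border '')
j=34 s[j]='c': π[34]=1 (border 'c')
j=35 s[j]='d': k: 1→0; π[35]=0 (border '')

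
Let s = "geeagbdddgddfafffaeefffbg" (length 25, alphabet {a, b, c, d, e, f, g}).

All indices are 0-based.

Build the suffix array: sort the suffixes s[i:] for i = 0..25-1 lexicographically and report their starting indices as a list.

[17, 13, 3, 5, 23, 6, 10, 7, 11, 8, 2, 1, 18, 19, 16, 12, 22, 15, 21, 14, 20, 24, 4, 9, 0]

rank→(start, suffix):
  0 → (17, 'aeefffbg')
  1 → (13, 'afffaeefffbg')
  2 → (3, 'agbdddgddfafffaeefffbg')
  3 → (5, 'bdddgddfafffaeefffbg')
  4 → (23, 'bg')
  5 → (6, 'dddgddfafffaeefffbg')
  6 → (10, 'ddfafffaeefffbg')
  7 → (7, 'ddgddfafffaeefffbg')
  8 → (11, 'dfafffaeefffbg')
  9 → (8, 'dgddfafffaeefffbg')
  10 → (2, 'eagbdddgddfafffaeefffbg')
  11 → (1, 'eeagbdddgddfafffaeefffbg')
  12 → (18, 'eefffbg')
  13 → (19, 'efffbg')
  14 → (16, 'faeefffbg')
  15 → (12, 'fafffaeefffbg')
  16 → (22, 'fbg')
  17 → (15, 'ffaeefffbg')
  18 → (21, 'ffbg')
  19 → (14, 'fffaeefffbg')
  20 → (20, 'fffbg')
  21 → (24, 'g')
  22 → (4, 'gbdddgddfafffaeefffbg')
  23 → (9, 'gddfafffaeefffbg')
  24 → (0, 'geeagbdddgddfafffaeefffbg')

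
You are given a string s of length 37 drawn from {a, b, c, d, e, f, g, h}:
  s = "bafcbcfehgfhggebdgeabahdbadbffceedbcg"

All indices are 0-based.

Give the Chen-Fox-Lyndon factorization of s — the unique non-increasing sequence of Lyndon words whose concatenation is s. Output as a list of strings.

emit factor 1: 'b' (i=0, period=1)
emit factor 2: 'afcbcfehgfhggebdge' (i=1, period=18)
emit factor 3: 'abahdbadbffceedbcg' (i=19, period=18)

["b", "afcbcfehgfhggebdge", "abahdbadbffceedbcg"]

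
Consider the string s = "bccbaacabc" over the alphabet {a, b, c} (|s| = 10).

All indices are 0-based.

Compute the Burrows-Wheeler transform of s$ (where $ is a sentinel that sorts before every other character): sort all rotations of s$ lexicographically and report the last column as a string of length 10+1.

rank  rotation     last
    0  $bccbaacabc  c
    1  aacabc$bccb  b
    2  abc$bccbaac  c
    3  acabc$bccba  a
    4  baacabc$bcc  c
    5  bc$bccbaaca  a
    6  bccbaacabc$  $
    7  c$bccbaacab  b
    8  cabc$bccbaa  a
    9  cbaacabc$bc  c
   10  ccbaacabc$b  b

cbcaca$bacb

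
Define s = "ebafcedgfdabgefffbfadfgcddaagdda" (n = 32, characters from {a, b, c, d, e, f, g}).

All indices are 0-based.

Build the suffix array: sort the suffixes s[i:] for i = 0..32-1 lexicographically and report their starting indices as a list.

sorted suffixes:
  #0 SA[0]=31  'a'
  #1 SA[1]=26  'aagdda'
  #2 SA[2]=10  'abgefffbfadfgcddaagdda'
  #3 SA[3]=19  'adfgcddaagdda'
  #4 SA[4]=2  'afcedgfdabgefffbfadfgcddaagdda'
  #5 SA[5]=27  'agdda'
  #6 SA[6]=1  'bafcedgfdabgefffbfadfgcddaagdda'
  #7 SA[7]=17  'bfadfgcddaagdda'
  #8 SA[8]=11  'bgefffbfadfgcddaagdda'
  #9 SA[9]=23  'cddaagdda'
  #10 SA[10]=4  'cedgfdabgefffbfadfgcddaagdda'
  #11 SA[11]=30  'da'
  #12 SA[12]=25  'daagdda'
  #13 SA[13]=9  'dabgefffbfadfgcddaagdda'
  #14 SA[14]=29  'dda'
  #15 SA[15]=24  'ddaagdda'
  #16 SA[16]=20  'dfgcddaagdda'
  #17 SA[17]=6  'dgfdabgefffbfadfgcddaagdda'
  #18 SA[18]=0  'ebafcedgfdabgefffbfadfgcddaagdda'
  #19 SA[19]=5  'edgfdabgefffbfadfgcddaagdda'
  #20 SA[20]=13  'efffbfadfgcddaagdda'
  #21 SA[21]=18  'fadfgcddaagdda'
  #22 SA[22]=16  'fbfadfgcddaagdda'
  #23 SA[23]=3  'fcedgfdabgefffbfadfgcddaagdda'
  #24 SA[24]=8  'fdabgefffbfadfgcddaagdda'
  #25 SA[25]=15  'ffbfadfgcddaagdda'
  #26 SA[26]=14  'fffbfadfgcddaagdda'
  #27 SA[27]=21  'fgcddaagdda'
  #28 SA[28]=22  'gcddaagdda'
  #29 SA[29]=28  'gdda'
  #30 SA[30]=12  'gefffbfadfgcddaagdda'
  #31 SA[31]=7  'gfdabgefffbfadfgcddaagdda'

[31, 26, 10, 19, 2, 27, 1, 17, 11, 23, 4, 30, 25, 9, 29, 24, 20, 6, 0, 5, 13, 18, 16, 3, 8, 15, 14, 21, 22, 28, 12, 7]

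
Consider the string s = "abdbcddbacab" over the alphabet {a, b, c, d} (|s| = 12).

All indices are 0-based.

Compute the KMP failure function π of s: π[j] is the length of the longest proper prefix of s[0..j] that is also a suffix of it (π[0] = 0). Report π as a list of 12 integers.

[0, 0, 0, 0, 0, 0, 0, 0, 1, 0, 1, 2]

π[0] = 0
j=1 s[j]='b': π[1]=0 (border '')
j=2 s[j]='d': π[2]=0 (border '')
j=3 s[j]='b': π[3]=0 (border '')
j=4 s[j]='c': π[4]=0 (border '')
j=5 s[j]='d': π[5]=0 (border '')
j=6 s[j]='d': π[6]=0 (border '')
j=7 s[j]='b': π[7]=0 (border '')
j=8 s[j]='a': π[8]=1 (border 'a')
j=9 s[j]='c': k: 1→0; π[9]=0 (border '')
j=10 s[j]='a': π[10]=1 (border 'a')
j=11 s[j]='b': π[11]=2 (border 'ab')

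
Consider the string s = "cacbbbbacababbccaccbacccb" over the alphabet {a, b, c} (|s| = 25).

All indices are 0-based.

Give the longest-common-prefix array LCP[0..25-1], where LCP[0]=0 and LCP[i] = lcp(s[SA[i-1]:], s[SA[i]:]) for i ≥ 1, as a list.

rank→(start, suffix):
  0 → (9, 'ababbccaccbacccb')
  1 → (11, 'abbccaccbacccb')
  2 → (7, 'acababbccaccbacccb')
  3 → (1, 'acbbbbacababbccaccbacccb')
  4 → (16, 'accbacccb')
  5 → (20, 'acccb')
  6 → (24, 'b')
  7 → (10, 'babbccaccbacccb')
  8 → (6, 'bacababbccaccbacccb')
  9 → (19, 'bacccb')
  10 → (5, 'bbacababbccaccbacccb')
  11 → (4, 'bbbacababbccaccbacccb')
  12 → (3, 'bbbbacababbccaccbacccb')
  13 → (12, 'bbccaccbacccb')
  14 → (13, 'bccaccbacccb')
  15 → (8, 'cababbccaccbacccb')
  16 → (0, 'cacbbbbacababbccaccbacccb')
  17 → (15, 'caccbacccb')
  18 → (23, 'cb')
  19 → (18, 'cbacccb')
  20 → (2, 'cbbbbacababbccaccbacccb')
  21 → (14, 'ccaccbacccb')
  22 → (22, 'ccb')
  23 → (17, 'ccbacccb')
  24 → (21, 'cccb')

SA = [9, 11, 7, 1, 16, 20, 24, 10, 6, 19, 5, 4, 3, 12, 13, 8, 0, 15, 23, 18, 2, 14, 22, 17, 21]
rank  pair      lcp
   1  s[9:],s[11:]  2  'ab'
   2  s[11:],s[7:]  1  'a'
   3  s[7:],s[1:]  2  'ac'
   4  s[1:],s[16:]  2  'ac'
   5  s[16:],s[20:]  3  'acc'
   6  s[20:],s[24:]  0  ''
   7  s[24:],s[10:]  1  'b'
   8  s[10:],s[6:]  2  'ba'
   9  s[6:],s[19:]  3  'bac'
  10  s[19:],s[5:]  1  'b'
  11  s[5:],s[4:]  2  'bb'
  12  s[4:],s[3:]  3  'bbb'
  13  s[3:],s[12:]  2  'bb'
  14  s[12:],s[13:]  1  'b'
  15  s[13:],s[8:]  0  ''
  16  s[8:],s[0:]  2  'ca'
  17  s[0:],s[15:]  3  'cac'
  18  s[15:],s[23:]  1  'c'
  19  s[23:],s[18:]  2  'cb'
  20  s[18:],s[2:]  2  'cb'
  21  s[2:],s[14:]  1  'c'
  22  s[14:],s[22:]  2  'cc'
  23  s[22:],s[17:]  3  'ccb'
  24  s[17:],s[21:]  2  'cc'

[0, 2, 1, 2, 2, 3, 0, 1, 2, 3, 1, 2, 3, 2, 1, 0, 2, 3, 1, 2, 2, 1, 2, 3, 2]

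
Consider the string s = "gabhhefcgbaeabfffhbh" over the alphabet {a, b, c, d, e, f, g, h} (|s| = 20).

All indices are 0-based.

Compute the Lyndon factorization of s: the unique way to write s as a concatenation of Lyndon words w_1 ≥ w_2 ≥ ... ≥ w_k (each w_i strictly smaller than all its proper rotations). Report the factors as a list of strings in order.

emit factor 1: 'g' (i=0, period=1)
emit factor 2: 'abhhefcgbae' (i=1, period=11)
emit factor 3: 'abfffhbh' (i=12, period=8)

["g", "abhhefcgbae", "abfffhbh"]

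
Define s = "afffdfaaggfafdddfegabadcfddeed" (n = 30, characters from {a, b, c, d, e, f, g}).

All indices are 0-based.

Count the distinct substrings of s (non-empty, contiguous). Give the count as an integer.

rank | idx | suffix
   0 |   6 | aaggfafdddfegabadcfddeed
   1 |  19 | abadcfddeed
   2 |  21 | adcfddeed
   3 |  11 | afdddfegabadcfddeed
   4 |   0 | afffdfaaggfafdddfegabadcfddeed
   5 |   7 | aggfafdddfegabadcfddeed
   6 |  20 | badcfddeed
   7 |  23 | cfddeed
   8 |  29 | d
   9 |  22 | dcfddeed
  10 |  13 | dddfegabadcfddeed
  11 |  25 | ddeed
  12 |  14 | ddfegabadcfddeed
  13 |  26 | deed
  14 |   4 | dfaaggfafdddfegabadcfddeed
  15 |  15 | dfegabadcfddeed
  16 |  28 | ed
  17 |  27 | eed
  18 |  17 | egabadcfddeed
  19 |   5 | faaggfafdddfegabadcfddeed
  20 |  10 | fafdddfegabadcfddeed
  21 |  12 | fdddfegabadcfddeed
  22 |  24 | fddeed
  23 |   3 | fdfaaggfafdddfegabadcfddeed
  24 |  16 | fegabadcfddeed
  25 |   2 | ffdfaaggfafdddfegabadcfddeed
  26 |   1 | fffdfaaggfafdddfegabadcfddeed
  27 |  18 | gabadcfddeed
  28 |   9 | gfafdddfegabadcfddeed
  29 |   8 | ggfafdddfegabadcfddeed

SA = [6, 19, 21, 11, 0, 7, 20, 23, 29, 22, 13, 25, 14, 26, 4, 15, 28, 27, 17, 5, 10, 12, 24, 3, 16, 2, 1, 18, 9, 8]
i: (SA[i-1],SA[i]) lcp shared
  1: (6,19) 1 'a'
  2: (19,21) 1 'a'
  3: (21,11) 1 'a'
  4: (11,0) 2 'af'
  5: (0,7) 1 'a'
  6: (7,20) 0 ''
  7: (20,23) 0 ''
  8: (23,29) 0 ''
  9: (29,22) 1 'd'
  10: (22,13) 1 'd'
  11: (13,25) 2 'dd'
  12: (25,14) 2 'dd'
  13: (14,26) 1 'd'
  14: (26,4) 1 'd'
  15: (4,15) 2 'df'
  16: (15,28) 0 ''
  17: (28,27) 1 'e'
  18: (27,17) 1 'e'
  19: (17,5) 0 ''
  20: (5,10) 2 'fa'
  21: (10,12) 1 'f'
  22: (12,24) 3 'fdd'
  23: (24,3) 2 'fd'
  24: (3,16) 1 'f'
  25: (16,2) 1 'f'
  26: (2,1) 2 'ff'
  27: (1,18) 0 ''
  28: (18,9) 1 'g'
  29: (9,8) 1 'g'

n(n+1)/2 = 30·31/2 = 465
Σ LCP = 0 + 1 + 1 + 1 + 2 + 1 + 0 + 0 + 0 + 1 + 1 + 2 + 2 + 1 + 1 + 2 + 0 + 1 + 1 + 0 + 2 + 1 + 3 + 2 + 1 + 1 + 2 + 0 + 1 + 1 = 32
distinct = 465 − 32 = 433

433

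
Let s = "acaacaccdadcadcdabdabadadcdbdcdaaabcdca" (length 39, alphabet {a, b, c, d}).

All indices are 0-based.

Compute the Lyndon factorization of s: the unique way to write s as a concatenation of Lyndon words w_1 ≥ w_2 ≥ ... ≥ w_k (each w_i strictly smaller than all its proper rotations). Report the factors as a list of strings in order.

["ac", "aacaccdadcadcdabdabadadcdbdcd", "aaabcdc", "a"]

emit factor 1: 'ac' (i=0, period=2)
emit factor 2: 'aacaccdadcadcdabdabadadcdbdcd' (i=2, period=29)
emit factor 3: 'aaabcdc' (i=31, period=7)
emit factor 4: 'a' (i=38, period=1)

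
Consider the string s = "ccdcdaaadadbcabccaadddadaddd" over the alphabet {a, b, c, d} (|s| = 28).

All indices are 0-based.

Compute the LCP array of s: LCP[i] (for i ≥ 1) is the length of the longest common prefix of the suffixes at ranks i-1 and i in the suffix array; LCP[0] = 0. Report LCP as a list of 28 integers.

sorted suffixes:
  #0 SA[0]=5  'aaadadbcabccaadddadaddd'
  #1 SA[1]=6  'aadadbcabccaadddadaddd'
  #2 SA[2]=17  'aadddadaddd'
  #3 SA[3]=13  'abccaadddadaddd'
  #4 SA[4]=7  'adadbcabccaadddadaddd'
  #5 SA[5]=22  'adaddd'
  #6 SA[6]=9  'adbcabccaadddadaddd'
  #7 SA[7]=24  'addd'
  #8 SA[8]=18  'adddadaddd'
  #9 SA[9]=11  'bcabccaadddadaddd'
  #10 SA[10]=14  'bccaadddadaddd'
  #11 SA[11]=16  'caadddadaddd'
  #12 SA[12]=12  'cabccaadddadaddd'
  #13 SA[13]=15  'ccaadddadaddd'
  #14 SA[14]=0  'ccdcdaaadadbcabccaadddadaddd'
  #15 SA[15]=3  'cdaaadadbcabccaadddadaddd'
  #16 SA[16]=1  'cdcdaaadadbcabccaadddadaddd'
  #17 SA[17]=27  'd'
  #18 SA[18]=4  'daaadadbcabccaadddadaddd'
  #19 SA[19]=21  'dadaddd'
  #20 SA[20]=8  'dadbcabccaadddadaddd'
  #21 SA[21]=23  'daddd'
  #22 SA[22]=10  'dbcabccaadddadaddd'
  #23 SA[23]=2  'dcdaaadadbcabccaadddadaddd'
  #24 SA[24]=26  'dd'
  #25 SA[25]=20  'ddadaddd'
  #26 SA[26]=25  'ddd'
  #27 SA[27]=19  'dddadaddd'

SA = [5, 6, 17, 13, 7, 22, 9, 24, 18, 11, 14, 16, 12, 15, 0, 3, 1, 27, 4, 21, 8, 23, 10, 2, 26, 20, 25, 19]
rank  pair      lcp
   1  s[5:],s[6:]  2  'aa'
   2  s[6:],s[17:]  3  'aad'
   3  s[17:],s[13:]  1  'a'
   4  s[13:],s[7:]  1  'a'
   5  s[7:],s[22:]  4  'adad'
   6  s[22:],s[9:]  2  'ad'
   7  s[9:],s[24:]  2  'ad'
   8  s[24:],s[18:]  4  'addd'
   9  s[18:],s[11:]  0  ''
  10  s[11:],s[14:]  2  'bc'
  11  s[14:],s[16:]  0  ''
  12  s[16:],s[12:]  2  'ca'
  13  s[12:],s[15:]  1  'c'
  14  s[15:],s[0:]  2  'cc'
  15  s[0:],s[3:]  1  'c'
  16  s[3:],s[1:]  2  'cd'
  17  s[1:],s[27:]  0  ''
  18  s[27:],s[4:]  1  'd'
  19  s[4:],s[21:]  2  'da'
  20  s[21:],s[8:]  3  'dad'
  21  s[8:],s[23:]  3  'dad'
  22  s[23:],s[10:]  1  'd'
  23  s[10:],s[2:]  1  'd'
  24  s[2:],s[26:]  1  'd'
  25  s[26:],s[20:]  2  'dd'
  26  s[20:],s[25:]  2  'dd'
  27  s[25:],s[19:]  3  'ddd'

[0, 2, 3, 1, 1, 4, 2, 2, 4, 0, 2, 0, 2, 1, 2, 1, 2, 0, 1, 2, 3, 3, 1, 1, 1, 2, 2, 3]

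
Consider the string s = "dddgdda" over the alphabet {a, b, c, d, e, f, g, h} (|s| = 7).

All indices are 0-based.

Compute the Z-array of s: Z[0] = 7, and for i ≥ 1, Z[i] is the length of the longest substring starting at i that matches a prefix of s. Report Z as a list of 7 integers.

[7, 2, 1, 0, 2, 1, 0]

Z[0]=7
i=1: fresh scan; Z[1]=2 grow→box=[1,3)
i=2: min(r-i=1, Z[1]=2)=1; Z[2]=1
i=3: fresh scan; Z[3]=0
i=4: fresh scan; Z[4]=2 grow→box=[4,6)
i=5: min(r-i=1, Z[1]=2)=1; Z[5]=1
i=6: fresh scan; Z[6]=0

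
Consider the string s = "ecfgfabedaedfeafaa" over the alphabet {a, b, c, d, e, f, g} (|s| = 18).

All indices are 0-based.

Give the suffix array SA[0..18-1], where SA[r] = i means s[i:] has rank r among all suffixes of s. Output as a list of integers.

[17, 16, 5, 9, 14, 6, 1, 8, 11, 13, 0, 7, 10, 15, 4, 12, 2, 3]

rank→(start, suffix):
  0 → (17, 'a')
  1 → (16, 'aa')
  2 → (5, 'abedaedfeafaa')
  3 → (9, 'aedfeafaa')
  4 → (14, 'afaa')
  5 → (6, 'bedaedfeafaa')
  6 → (1, 'cfgfabedaedfeafaa')
  7 → (8, 'daedfeafaa')
  8 → (11, 'dfeafaa')
  9 → (13, 'eafaa')
  10 → (0, 'ecfgfabedaedfeafaa')
  11 → (7, 'edaedfeafaa')
  12 → (10, 'edfeafaa')
  13 → (15, 'faa')
  14 → (4, 'fabedaedfeafaa')
  15 → (12, 'feafaa')
  16 → (2, 'fgfabedaedfeafaa')
  17 → (3, 'gfabedaedfeafaa')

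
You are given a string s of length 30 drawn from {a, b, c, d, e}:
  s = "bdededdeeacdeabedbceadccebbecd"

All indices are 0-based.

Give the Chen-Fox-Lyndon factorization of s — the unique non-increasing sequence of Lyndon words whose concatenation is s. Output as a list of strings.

emit factor 1: 'bdededdee' (i=0, period=9)
emit factor 2: 'acde' (i=9, period=4)
emit factor 3: 'abedbceadccebbecd' (i=13, period=17)

["bdededdee", "acde", "abedbceadccebbecd"]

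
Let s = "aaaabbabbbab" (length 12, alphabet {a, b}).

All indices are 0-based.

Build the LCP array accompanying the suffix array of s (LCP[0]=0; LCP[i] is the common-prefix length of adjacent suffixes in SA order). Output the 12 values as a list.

[0, 3, 2, 1, 2, 3, 0, 1, 3, 1, 4, 2]

rank | idx | suffix
   0 |   0 | aaaabbabbbab
   1 |   1 | aaabbabbbab
   2 |   2 | aabbabbbab
   3 |  10 | ab
   4 |   3 | abbabbbab
   5 |   6 | abbbab
   6 |  11 | b
   7 |   9 | bab
   8 |   5 | babbbab
   9 |   8 | bbab
  10 |   4 | bbabbbab
  11 |   7 | bbbab

SA = [0, 1, 2, 10, 3, 6, 11, 9, 5, 8, 4, 7]
rank  pair      lcp
   1  s[0:],s[1:]  3  'aaa'
   2  s[1:],s[2:]  2  'aa'
   3  s[2:],s[10:]  1  'a'
   4  s[10:],s[3:]  2  'ab'
   5  s[3:],s[6:]  3  'abb'
   6  s[6:],s[11:]  0  ''
   7  s[11:],s[9:]  1  'b'
   8  s[9:],s[5:]  3  'bab'
   9  s[5:],s[8:]  1  'b'
  10  s[8:],s[4:]  4  'bbab'
  11  s[4:],s[7:]  2  'bb'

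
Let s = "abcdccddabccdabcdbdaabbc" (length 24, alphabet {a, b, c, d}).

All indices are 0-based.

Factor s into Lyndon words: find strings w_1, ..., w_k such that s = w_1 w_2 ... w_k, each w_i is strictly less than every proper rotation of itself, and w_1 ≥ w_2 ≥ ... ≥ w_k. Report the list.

emit factor 1: 'abcdccdd' (i=0, period=8)
emit factor 2: 'abccdabcdbd' (i=8, period=11)
emit factor 3: 'aabbc' (i=19, period=5)

["abcdccdd", "abccdabcdbd", "aabbc"]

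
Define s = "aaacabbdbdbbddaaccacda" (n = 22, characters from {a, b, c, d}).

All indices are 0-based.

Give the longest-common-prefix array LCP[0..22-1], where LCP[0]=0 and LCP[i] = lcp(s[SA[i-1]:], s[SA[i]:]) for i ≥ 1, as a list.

[0, 1, 2, 3, 1, 1, 2, 2, 0, 3, 1, 3, 2, 0, 2, 1, 1, 0, 2, 1, 2, 1]

sorted suffixes:
  #0 SA[0]=21  'a'
  #1 SA[1]=0  'aaacabbdbdbbddaaccacda'
  #2 SA[2]=1  'aacabbdbdbbddaaccacda'
  #3 SA[3]=14  'aaccacda'
  #4 SA[4]=4  'abbdbdbbddaaccacda'
  #5 SA[5]=2  'acabbdbdbbddaaccacda'
  #6 SA[6]=15  'accacda'
  #7 SA[7]=18  'acda'
  #8 SA[8]=5  'bbdbdbbddaaccacda'
  #9 SA[9]=10  'bbddaaccacda'
  #10 SA[10]=8  'bdbbddaaccacda'
  #11 SA[11]=6  'bdbdbbddaaccacda'
  #12 SA[12]=11  'bddaaccacda'
  #13 SA[13]=3  'cabbdbdbbddaaccacda'
  #14 SA[14]=17  'cacda'
  #15 SA[15]=16  'ccacda'
  #16 SA[16]=19  'cda'
  #17 SA[17]=20  'da'
  #18 SA[18]=13  'daaccacda'
  #19 SA[19]=9  'dbbddaaccacda'
  #20 SA[20]=7  'dbdbbddaaccacda'
  #21 SA[21]=12  'ddaaccacda'

SA = [21, 0, 1, 14, 4, 2, 15, 18, 5, 10, 8, 6, 11, 3, 17, 16, 19, 20, 13, 9, 7, 12]
[i] adj suffixes → lcp
  [1] 21/0 → 1 ('a')
  [2] 0/1 → 2 ('aa')
  [3] 1/14 → 3 ('aac')
  [4] 14/4 → 1 ('a')
  [5] 4/2 → 1 ('a')
  [6] 2/15 → 2 ('ac')
  [7] 15/18 → 2 ('ac')
  [8] 18/5 → 0 ('')
  [9] 5/10 → 3 ('bbd')
  [10] 10/8 → 1 ('b')
  [11] 8/6 → 3 ('bdb')
  [12] 6/11 → 2 ('bd')
  [13] 11/3 → 0 ('')
  [14] 3/17 → 2 ('ca')
  [15] 17/16 → 1 ('c')
  [16] 16/19 → 1 ('c')
  [17] 19/20 → 0 ('')
  [18] 20/13 → 2 ('da')
  [19] 13/9 → 1 ('d')
  [20] 9/7 → 2 ('db')
  [21] 7/12 → 1 ('d')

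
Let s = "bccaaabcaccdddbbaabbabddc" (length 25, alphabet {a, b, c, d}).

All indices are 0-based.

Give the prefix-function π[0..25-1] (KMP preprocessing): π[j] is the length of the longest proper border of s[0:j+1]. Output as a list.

π[0] = 0
j=1 s[j]='c': π[1]=0 (border '')
j=2 s[j]='c': π[2]=0 (border '')
j=3 s[j]='a': π[3]=0 (border '')
j=4 s[j]='a': π[4]=0 (border '')
j=5 s[j]='a': π[5]=0 (border '')
j=6 s[j]='b': π[6]=1 (border 'b')
j=7 s[j]='c': π[7]=2 (border 'bc')
j=8 s[j]='a': k: 2→0; π[8]=0 (border '')
j=9 s[j]='c': π[9]=0 (border '')
j=10 s[j]='c': π[10]=0 (border '')
j=11 s[j]='d': π[11]=0 (border '')
j=12 s[j]='d': π[12]=0 (border '')
j=13 s[j]='d': π[13]=0 (border '')
j=14 s[j]='b': π[14]=1 (border 'b')
j=15 s[j]='b': k: 1→0; π[15]=1 (border 'b')
j=16 s[j]='a': k: 1→0; π[16]=0 (border '')
j=17 s[j]='a': π[17]=0 (border '')
j=18 s[j]='b': π[18]=1 (border 'b')
j=19 s[j]='b': k: 1→0; π[19]=1 (border 'b')
j=20 s[j]='a': k: 1→0; π[20]=0 (border '')
j=21 s[j]='b': π[21]=1 (border 'b')
j=22 s[j]='d': k: 1→0; π[22]=0 (border '')
j=23 s[j]='d': π[23]=0 (border '')
j=24 s[j]='c': π[24]=0 (border '')

[0, 0, 0, 0, 0, 0, 1, 2, 0, 0, 0, 0, 0, 0, 1, 1, 0, 0, 1, 1, 0, 1, 0, 0, 0]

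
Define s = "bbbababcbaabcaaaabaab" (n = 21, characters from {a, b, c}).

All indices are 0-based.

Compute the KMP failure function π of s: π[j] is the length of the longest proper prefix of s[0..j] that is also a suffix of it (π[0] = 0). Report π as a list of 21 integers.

π[0] = 0
j=1 s[j]='b': π[1]=1 (border 'b')
j=2 s[j]='b': π[2]=2 (border 'bb')
j=3 s[j]='a': k: 2→1→0; π[3]=0 (border '')
j=4 s[j]='b': π[4]=1 (border 'b')
j=5 s[j]='a': k: 1→0; π[5]=0 (border '')
j=6 s[j]='b': π[6]=1 (border 'b')
j=7 s[j]='c': k: 1→0; π[7]=0 (border '')
j=8 s[j]='b': π[8]=1 (border 'b')
j=9 s[j]='a': k: 1→0; π[9]=0 (border '')
j=10 s[j]='a': π[10]=0 (border '')
j=11 s[j]='b': π[11]=1 (border 'b')
j=12 s[j]='c': k: 1→0; π[12]=0 (border '')
j=13 s[j]='a': π[13]=0 (border '')
j=14 s[j]='a': π[14]=0 (border '')
j=15 s[j]='a': π[15]=0 (border '')
j=16 s[j]='a': π[16]=0 (border '')
j=17 s[j]='b': π[17]=1 (border 'b')
j=18 s[j]='a': k: 1→0; π[18]=0 (border '')
j=19 s[j]='a': π[19]=0 (border '')
j=20 s[j]='b': π[20]=1 (border 'b')

[0, 1, 2, 0, 1, 0, 1, 0, 1, 0, 0, 1, 0, 0, 0, 0, 0, 1, 0, 0, 1]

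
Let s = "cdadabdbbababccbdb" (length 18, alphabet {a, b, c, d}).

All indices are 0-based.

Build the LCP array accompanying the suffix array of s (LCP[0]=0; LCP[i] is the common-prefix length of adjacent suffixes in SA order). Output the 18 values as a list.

[0, 2, 2, 1, 0, 1, 3, 1, 1, 1, 3, 0, 1, 1, 0, 2, 1, 2]

rank | idx | suffix
   0 |   9 | ababccbdb
   1 |  11 | abccbdb
   2 |   4 | abdbbababccbdb
   3 |   2 | adabdbbababccbdb
   4 |  17 | b
   5 |   8 | bababccbdb
   6 |  10 | babccbdb
   7 |   7 | bbababccbdb
   8 |  12 | bccbdb
   9 |  15 | bdb
  10 |   5 | bdbbababccbdb
  11 |  14 | cbdb
  12 |  13 | ccbdb
  13 |   0 | cdadabdbbababccbdb
  14 |   3 | dabdbbababccbdb
  15 |   1 | dadabdbbababccbdb
  16 |  16 | db
  17 |   6 | dbbababccbdb

SA = [9, 11, 4, 2, 17, 8, 10, 7, 12, 15, 5, 14, 13, 0, 3, 1, 16, 6]
i: (SA[i-1],SA[i]) lcp shared
  1: (9,11) 2 'ab'
  2: (11,4) 2 'ab'
  3: (4,2) 1 'a'
  4: (2,17) 0 ''
  5: (17,8) 1 'b'
  6: (8,10) 3 'bab'
  7: (10,7) 1 'b'
  8: (7,12) 1 'b'
  9: (12,15) 1 'b'
  10: (15,5) 3 'bdb'
  11: (5,14) 0 ''
  12: (14,13) 1 'c'
  13: (13,0) 1 'c'
  14: (0,3) 0 ''
  15: (3,1) 2 'da'
  16: (1,16) 1 'd'
  17: (16,6) 2 'db'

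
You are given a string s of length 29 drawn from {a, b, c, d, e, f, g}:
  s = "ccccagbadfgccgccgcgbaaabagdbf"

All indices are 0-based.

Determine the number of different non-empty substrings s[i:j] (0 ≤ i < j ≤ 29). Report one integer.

sorted suffixes:
  #0 SA[0]=20  'aaabagdbf'
  #1 SA[1]=21  'aabagdbf'
  #2 SA[2]=22  'abagdbf'
  #3 SA[3]=7  'adfgccgccgcgbaaabagdbf'
  #4 SA[4]=4  'agbadfgccgccgcgbaaabagdbf'
  #5 SA[5]=24  'agdbf'
  #6 SA[6]=19  'baaabagdbf'
  #7 SA[7]=6  'badfgccgccgcgbaaabagdbf'
  #8 SA[8]=23  'bagdbf'
  #9 SA[9]=27  'bf'
  #10 SA[10]=3  'cagbadfgccgccgcgbaaabagdbf'
  #11 SA[11]=2  'ccagbadfgccgccgcgbaaabagdbf'
  #12 SA[12]=1  'cccagbadfgccgccgcgbaaabagdbf'
  #13 SA[13]=0  'ccccagbadfgccgccgcgbaaabagdbf'
  #14 SA[14]=11  'ccgccgcgbaaabagdbf'
  #15 SA[15]=14  'ccgcgbaaabagdbf'
  #16 SA[16]=17  'cgbaaabagdbf'
  #17 SA[17]=12  'cgccgcgbaaabagdbf'
  #18 SA[18]=15  'cgcgbaaabagdbf'
  #19 SA[19]=26  'dbf'
  #20 SA[20]=8  'dfgccgccgcgbaaabagdbf'
  #21 SA[21]=28  'f'
  #22 SA[22]=9  'fgccgccgcgbaaabagdbf'
  #23 SA[23]=18  'gbaaabagdbf'
  #24 SA[24]=5  'gbadfgccgccgcgbaaabagdbf'
  #25 SA[25]=10  'gccgccgcgbaaabagdbf'
  #26 SA[26]=13  'gccgcgbaaabagdbf'
  #27 SA[27]=16  'gcgbaaabagdbf'
  #28 SA[28]=25  'gdbf'

SA = [20, 21, 22, 7, 4, 24, 19, 6, 23, 27, 3, 2, 1, 0, 11, 14, 17, 12, 15, 26, 8, 28, 9, 18, 5, 10, 13, 16, 25]
[i] adj suffixes → lcp
  [1] 20/21 → 2 ('aa')
  [2] 21/22 → 1 ('a')
  [3] 22/7 → 1 ('a')
  [4] 7/4 → 1 ('a')
  [5] 4/24 → 2 ('ag')
  [6] 24/19 → 0 ('')
  [7] 19/6 → 2 ('ba')
  [8] 6/23 → 2 ('ba')
  [9] 23/27 → 1 ('b')
  [10] 27/3 → 0 ('')
  [11] 3/2 → 1 ('c')
  [12] 2/1 → 2 ('cc')
  [13] 1/0 → 3 ('ccc')
  [14] 0/11 → 2 ('cc')
  [15] 11/14 → 4 ('ccgc')
  [16] 14/17 → 1 ('c')
  [17] 17/12 → 2 ('cg')
  [18] 12/15 → 3 ('cgc')
  [19] 15/26 → 0 ('')
  [20] 26/8 → 1 ('d')
  [21] 8/28 → 0 ('')
  [22] 28/9 → 1 ('f')
  [23] 9/18 → 0 ('')
  [24] 18/5 → 3 ('gba')
  [25] 5/10 → 1 ('g')
  [26] 10/13 → 5 ('gccgc')
  [27] 13/16 → 2 ('gc')
  [28] 16/25 → 1 ('g')

n(n+1)/2 = 29·30/2 = 435
Σ LCP = 0 + 2 + 1 + 1 + 1 + 2 + 0 + 2 + 2 + 1 + 0 + 1 + 2 + 3 + 2 + 4 + 1 + 2 + 3 + 0 + 1 + 0 + 1 + 0 + 3 + 1 + 5 + 2 + 1 = 44
distinct = 435 − 44 = 391

391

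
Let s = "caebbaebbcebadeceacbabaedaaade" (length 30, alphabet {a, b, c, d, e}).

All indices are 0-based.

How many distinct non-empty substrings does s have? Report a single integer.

423

rank→(start, suffix):
  0 → (25, 'aaade')
  1 → (26, 'aade')
  2 → (20, 'abaedaaade')
  3 → (17, 'acbabaedaaade')
  4 → (27, 'ade')
  5 → (12, 'adeceacbabaedaaade')
  6 → (1, 'aebbaebbcebadeceacbabaedaaade')
  7 → (5, 'aebbcebadeceacbabaedaaade')
  8 → (22, 'aedaaade')
  9 → (19, 'babaedaaade')
  10 → (11, 'badeceacbabaedaaade')
  11 → (4, 'baebbcebadeceacbabaedaaade')
  12 → (21, 'baedaaade')
  13 → (3, 'bbaebbcebadeceacbabaedaaade')
  14 → (7, 'bbcebadeceacbabaedaaade')
  15 → (8, 'bcebadeceacbabaedaaade')
  16 → (0, 'caebbaebbcebadeceacbabaedaaade')
  17 → (18, 'cbabaedaaade')
  18 → (15, 'ceacbabaedaaade')
  19 → (9, 'cebadeceacbabaedaaade')
  20 → (24, 'daaade')
  21 → (28, 'de')
  22 → (13, 'deceacbabaedaaade')
  23 → (29, 'e')
  24 → (16, 'eacbabaedaaade')
  25 → (10, 'ebadeceacbabaedaaade')
  26 → (2, 'ebbaebbcebadeceacbabaedaaade')
  27 → (6, 'ebbcebadeceacbabaedaaade')
  28 → (14, 'eceacbabaedaaade')
  29 → (23, 'edaaade')

SA = [25, 26, 20, 17, 27, 12, 1, 5, 22, 19, 11, 4, 21, 3, 7, 8, 0, 18, 15, 9, 24, 28, 13, 29, 16, 10, 2, 6, 14, 23]
i: (SA[i-1],SA[i]) lcp shared
  1: (25,26) 2 'aa'
  2: (26,20) 1 'a'
  3: (20,17) 1 'a'
  4: (17,27) 1 'a'
  5: (27,12) 3 'ade'
  6: (12,1) 1 'a'
  7: (1,5) 4 'aebb'
  8: (5,22) 2 'ae'
  9: (22,19) 0 ''
  10: (19,11) 2 'ba'
  11: (11,4) 2 'ba'
  12: (4,21) 3 'bae'
  13: (21,3) 1 'b'
  14: (3,7) 2 'bb'
  15: (7,8) 1 'b'
  16: (8,0) 0 ''
  17: (0,18) 1 'c'
  18: (18,15) 1 'c'
  19: (15,9) 2 'ce'
  20: (9,24) 0 ''
  21: (24,28) 1 'd'
  22: (28,13) 2 'de'
  23: (13,29) 0 ''
  24: (29,16) 1 'e'
  25: (16,10) 1 'e'
  26: (10,2) 2 'eb'
  27: (2,6) 3 'ebb'
  28: (6,14) 1 'e'
  29: (14,23) 1 'e'

n(n+1)/2 = 30·31/2 = 465
Σ LCP = 0 + 2 + 1 + 1 + 1 + 3 + 1 + 4 + 2 + 0 + 2 + 2 + 3 + 1 + 2 + 1 + 0 + 1 + 1 + 2 + 0 + 1 + 2 + 0 + 1 + 1 + 2 + 3 + 1 + 1 = 42
distinct = 465 − 42 = 423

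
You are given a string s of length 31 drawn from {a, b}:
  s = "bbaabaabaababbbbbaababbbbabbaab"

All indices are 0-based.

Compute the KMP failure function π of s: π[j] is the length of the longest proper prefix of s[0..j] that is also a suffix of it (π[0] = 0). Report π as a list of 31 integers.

[0, 1, 0, 0, 1, 0, 0, 1, 0, 0, 1, 0, 1, 2, 2, 2, 2, 3, 4, 5, 6, 1, 2, 2, 2, 3, 1, 2, 3, 4, 5]

π[0] = 0
j=1 s[j]='b': π[1]=1 (border 'b')
j=2 s[j]='a': k: 1→0; π[2]=0 (border '')
j=3 s[j]='a': π[3]=0 (border '')
j=4 s[j]='b': π[4]=1 (border 'b')
j=5 s[j]='a': k: 1→0; π[5]=0 (border '')
j=6 s[j]='a': π[6]=0 (border '')
j=7 s[j]='b': π[7]=1 (border 'b')
j=8 s[j]='a': k: 1→0; π[8]=0 (border '')
j=9 s[j]='a': π[9]=0 (border '')
j=10 s[j]='b': π[10]=1 (border 'b')
j=11 s[j]='a': k: 1→0; π[11]=0 (border '')
j=12 s[j]='b': π[12]=1 (border 'b')
j=13 s[j]='b': π[13]=2 (border 'bb')
j=14 s[j]='b': k: 2→1; π[14]=2 (border 'bb')
j=15 s[j]='b': k: 2→1; π[15]=2 (border 'bb')
j=16 s[j]='b': k: 2→1; π[16]=2 (border 'bb')
j=17 s[j]='a': π[17]=3 (border 'bba')
j=18 s[j]='a': π[18]=4 (border 'bbaa')
j=19 s[j]='b': π[19]=5 (border 'bbaab')
j=20 s[j]='a': π[20]=6 (border 'bbaaba')
j=21 s[j]='b': k: 6→0; π[21]=1 (border 'b')
j=22 s[j]='b': π[22]=2 (border 'bb')
j=23 s[j]='b': k: 2→1; π[23]=2 (border 'bb')
j=24 s[j]='b': k: 2→1; π[24]=2 (border 'bb')
j=25 s[j]='a': π[25]=3 (border 'bba')
j=26 s[j]='b': k: 3→0; π[26]=1 (border 'b')
j=27 s[j]='b': π[27]=2 (border 'bb')
j=28 s[j]='a': π[28]=3 (border 'bba')
j=29 s[j]='a': π[29]=4 (border 'bbaa')
j=30 s[j]='b': π[30]=5 (border 'bbaab')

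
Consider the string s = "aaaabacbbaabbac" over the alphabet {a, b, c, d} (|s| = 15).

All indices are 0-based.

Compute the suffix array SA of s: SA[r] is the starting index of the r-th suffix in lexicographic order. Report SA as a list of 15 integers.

[0, 1, 2, 9, 3, 10, 13, 5, 8, 12, 4, 7, 11, 14, 6]

rank | idx | suffix
   0 |   0 | aaaabacbbaabbac
   1 |   1 | aaabacbbaabbac
   2 |   2 | aabacbbaabbac
   3 |   9 | aabbac
   4 |   3 | abacbbaabbac
   5 |  10 | abbac
   6 |  13 | ac
   7 |   5 | acbbaabbac
   8 |   8 | baabbac
   9 |  12 | bac
  10 |   4 | bacbbaabbac
  11 |   7 | bbaabbac
  12 |  11 | bbac
  13 |  14 | c
  14 |   6 | cbbaabbac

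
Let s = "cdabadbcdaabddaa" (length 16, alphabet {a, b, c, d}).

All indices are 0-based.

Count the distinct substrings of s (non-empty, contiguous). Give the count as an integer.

117

rank→(start, suffix):
  0 → (15, 'a')
  1 → (14, 'aa')
  2 → (9, 'aabddaa')
  3 → (2, 'abadbcdaabddaa')
  4 → (10, 'abddaa')
  5 → (4, 'adbcdaabddaa')
  6 → (3, 'badbcdaabddaa')
  7 → (6, 'bcdaabddaa')
  8 → (11, 'bddaa')
  9 → (7, 'cdaabddaa')
  10 → (0, 'cdabadbcdaabddaa')
  11 → (13, 'daa')
  12 → (8, 'daabddaa')
  13 → (1, 'dabadbcdaabddaa')
  14 → (5, 'dbcdaabddaa')
  15 → (12, 'ddaa')

SA = [15, 14, 9, 2, 10, 4, 3, 6, 11, 7, 0, 13, 8, 1, 5, 12]
rank  pair      lcp
   1  s[15:],s[14:]  1  'a'
   2  s[14:],s[9:]  2  'aa'
   3  s[9:],s[2:]  1  'a'
   4  s[2:],s[10:]  2  'ab'
   5  s[10:],s[4:]  1  'a'
   6  s[4:],s[3:]  0  ''
   7  s[3:],s[6:]  1  'b'
   8  s[6:],s[11:]  1  'b'
   9  s[11:],s[7:]  0  ''
  10  s[7:],s[0:]  3  'cda'
  11  s[0:],s[13:]  0  ''
  12  s[13:],s[8:]  3  'daa'
  13  s[8:],s[1:]  2  'da'
  14  s[1:],s[5:]  1  'd'
  15  s[5:],s[12:]  1  'd'

n(n+1)/2 = 16·17/2 = 136
Σ LCP = 0 + 1 + 2 + 1 + 2 + 1 + 0 + 1 + 1 + 0 + 3 + 0 + 3 + 2 + 1 + 1 = 19
distinct = 136 − 19 = 117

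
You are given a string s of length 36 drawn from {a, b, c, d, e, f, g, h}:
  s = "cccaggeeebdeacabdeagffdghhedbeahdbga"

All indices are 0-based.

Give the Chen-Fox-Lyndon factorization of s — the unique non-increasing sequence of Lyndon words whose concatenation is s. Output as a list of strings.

emit factor 1: 'c' (i=0, period=1)
emit factor 2: 'c' (i=1, period=1)
emit factor 3: 'c' (i=2, period=1)
emit factor 4: 'aggeeebde' (i=3, period=9)
emit factor 5: 'ac' (i=12, period=2)
emit factor 6: 'abdeagffdghhedbeahdbg' (i=14, period=21)
emit factor 7: 'a' (i=35, period=1)

["c", "c", "c", "aggeeebde", "ac", "abdeagffdghhedbeahdbg", "a"]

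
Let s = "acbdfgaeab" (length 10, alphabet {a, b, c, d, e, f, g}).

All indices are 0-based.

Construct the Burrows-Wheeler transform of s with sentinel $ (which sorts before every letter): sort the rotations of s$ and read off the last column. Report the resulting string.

rank  rotation     last
    0  $acbdfgaeab  b
    1  ab$acbdfgae  e
    2  acbdfgaeab$  $
    3  aeab$acbdfg  g
    4  b$acbdfgaea  a
    5  bdfgaeab$ac  c
    6  cbdfgaeab$a  a
    7  dfgaeab$acb  b
    8  eab$acbdfga  a
    9  fgaeab$acbd  d
   10  gaeab$acbdf  f

be$gacabadf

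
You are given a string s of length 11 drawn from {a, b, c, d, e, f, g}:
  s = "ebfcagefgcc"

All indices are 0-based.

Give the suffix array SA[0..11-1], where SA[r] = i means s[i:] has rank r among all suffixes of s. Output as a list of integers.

rank | idx | suffix
   0 |   4 | agefgcc
   1 |   1 | bfcagefgcc
   2 |  10 | c
   3 |   3 | cagefgcc
   4 |   9 | cc
   5 |   0 | ebfcagefgcc
   6 |   6 | efgcc
   7 |   2 | fcagefgcc
   8 |   7 | fgcc
   9 |   8 | gcc
  10 |   5 | gefgcc

[4, 1, 10, 3, 9, 0, 6, 2, 7, 8, 5]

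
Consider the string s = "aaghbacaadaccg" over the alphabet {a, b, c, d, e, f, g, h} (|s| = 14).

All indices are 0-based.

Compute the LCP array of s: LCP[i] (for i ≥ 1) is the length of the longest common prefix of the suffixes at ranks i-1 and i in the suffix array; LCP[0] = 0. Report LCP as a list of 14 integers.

[0, 2, 1, 2, 1, 1, 0, 0, 1, 1, 0, 0, 1, 0]

sorted suffixes:
  #0 SA[0]=7  'aadaccg'
  #1 SA[1]=0  'aaghbacaadaccg'
  #2 SA[2]=5  'acaadaccg'
  #3 SA[3]=10  'accg'
  #4 SA[4]=8  'adaccg'
  #5 SA[5]=1  'aghbacaadaccg'
  #6 SA[6]=4  'bacaadaccg'
  #7 SA[7]=6  'caadaccg'
  #8 SA[8]=11  'ccg'
  #9 SA[9]=12  'cg'
  #10 SA[10]=9  'daccg'
  #11 SA[11]=13  'g'
  #12 SA[12]=2  'ghbacaadaccg'
  #13 SA[13]=3  'hbacaadaccg'

SA = [7, 0, 5, 10, 8, 1, 4, 6, 11, 12, 9, 13, 2, 3]
[i] adj suffixes → lcp
  [1] 7/0 → 2 ('aa')
  [2] 0/5 → 1 ('a')
  [3] 5/10 → 2 ('ac')
  [4] 10/8 → 1 ('a')
  [5] 8/1 → 1 ('a')
  [6] 1/4 → 0 ('')
  [7] 4/6 → 0 ('')
  [8] 6/11 → 1 ('c')
  [9] 11/12 → 1 ('c')
  [10] 12/9 → 0 ('')
  [11] 9/13 → 0 ('')
  [12] 13/2 → 1 ('g')
  [13] 2/3 → 0 ('')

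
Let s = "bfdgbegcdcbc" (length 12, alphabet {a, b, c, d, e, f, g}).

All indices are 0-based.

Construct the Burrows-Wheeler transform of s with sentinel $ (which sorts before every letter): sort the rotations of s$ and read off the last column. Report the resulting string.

ccg$bdgcfbbde

rank  rotation       last
    0  $bfdgbegcdcbc  c
    1  bc$bfdgbegcdc  c
    2  begcdcbc$bfdg  g
    3  bfdgbegcdcbc$  $
    4  c$bfdgbegcdcb  b
    5  cbc$bfdgbegcd  d
    6  cdcbc$bfdgbeg  g
    7  dcbc$bfdgbegc  c
    8  dgbegcdcbc$bf  f
    9  egcdcbc$bfdgb  b
   10  fdgbegcdcbc$b  b
   11  gbegcdcbc$bfd  d
   12  gcdcbc$bfdgbe  e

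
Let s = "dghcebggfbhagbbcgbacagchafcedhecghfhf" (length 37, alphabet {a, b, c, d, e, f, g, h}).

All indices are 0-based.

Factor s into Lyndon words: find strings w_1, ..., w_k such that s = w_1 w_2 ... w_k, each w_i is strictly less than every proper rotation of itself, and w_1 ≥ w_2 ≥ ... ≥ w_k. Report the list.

emit factor 1: 'dgh' (i=0, period=3)
emit factor 2: 'ce' (i=3, period=2)
emit factor 3: 'bggfbh' (i=5, period=6)
emit factor 4: 'agbbcgb' (i=11, period=7)
emit factor 5: 'acagchafcedhecghfhf' (i=18, period=19)

["dgh", "ce", "bggfbh", "agbbcgb", "acagchafcedhecghfhf"]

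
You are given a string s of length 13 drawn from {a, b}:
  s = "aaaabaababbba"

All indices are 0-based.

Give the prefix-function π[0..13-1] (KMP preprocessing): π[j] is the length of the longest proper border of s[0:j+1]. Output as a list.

[0, 1, 2, 3, 0, 1, 2, 0, 1, 0, 0, 0, 1]

π[0] = 0
j=1 s[j]='a': π[1]=1 (border 'a')
j=2 s[j]='a': π[2]=2 (border 'aa')
j=3 s[j]='a': π[3]=3 (border 'aaa')
j=4 s[j]='b': k: 3→2→1→0; π[4]=0 (border '')
j=5 s[j]='a': π[5]=1 (border 'a')
j=6 s[j]='a': π[6]=2 (border 'aa')
j=7 s[j]='b': k: 2→1→0; π[7]=0 (border '')
j=8 s[j]='a': π[8]=1 (border 'a')
j=9 s[j]='b': k: 1→0; π[9]=0 (border '')
j=10 s[j]='b': π[10]=0 (border '')
j=11 s[j]='b': π[11]=0 (border '')
j=12 s[j]='a': π[12]=1 (border 'a')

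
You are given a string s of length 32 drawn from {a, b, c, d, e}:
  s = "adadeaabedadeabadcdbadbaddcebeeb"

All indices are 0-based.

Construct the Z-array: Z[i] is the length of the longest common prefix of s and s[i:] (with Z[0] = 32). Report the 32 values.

[32, 0, 2, 0, 0, 1, 1, 0, 0, 0, 2, 0, 0, 1, 0, 2, 0, 0, 0, 0, 2, 0, 0, 2, 0, 0, 0, 0, 0, 0, 0, 0]

Z[0]=32
i=1: fresh scan; Z[1]=0
i=2: fresh scan; Z[2]=2 scan→box=[2,4)
i=3: min(r-i=1, Z[1]=0)=0; Z[3]=0
i=4: fresh scan; Z[4]=0
i=5: fresh scan; Z[5]=1 scan→box=[5,6)
i=6: fresh scan; Z[6]=1 scan→box=[6,7)
i=7: fresh scan; Z[7]=0
i=8: fresh scan; Z[8]=0
i=9: fresh scan; Z[9]=0
i=10: fresh scan; Z[10]=2 scan→box=[10,12)
i=11: min(r-i=1, Z[1]=0)=0; Z[11]=0
i=12: fresh scan; Z[12]=0
i=13: fresh scan; Z[13]=1 scan→box=[13,14)
i=14: fresh scan; Z[14]=0
i=15: fresh scan; Z[15]=2 scan→box=[15,17)
i=16: min(r-i=1, Z[1]=0)=0; Z[16]=0
i=17: fresh scan; Z[17]=0
i=18: fresh scan; Z[18]=0
i=19: fresh scan; Z[19]=0
i=20: fresh scan; Z[20]=2 scan→box=[20,22)
i=21: min(r-i=1, Z[1]=0)=0; Z[21]=0
i=22: fresh scan; Z[22]=0
i=23: fresh scan; Z[23]=2 scan→box=[23,25)
i=24: min(r-i=1, Z[1]=0)=0; Z[24]=0
i=25: fresh scan; Z[25]=0
i=26: fresh scan; Z[26]=0
i=27: fresh scan; Z[27]=0
i=28: fresh scan; Z[28]=0
i=29: fresh scan; Z[29]=0
i=30: fresh scan; Z[30]=0
i=31: fresh scan; Z[31]=0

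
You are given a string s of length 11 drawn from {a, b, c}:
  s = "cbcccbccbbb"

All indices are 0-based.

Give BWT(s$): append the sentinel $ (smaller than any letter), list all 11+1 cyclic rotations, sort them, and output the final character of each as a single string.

rank  rotation      last
    0  $cbcccbccbbb  b
    1  b$cbcccbccbb  b
    2  bb$cbcccbccb  b
    3  bbb$cbcccbcc  c
    4  bccbbb$cbccc  c
    5  bcccbccbbb$c  c
    6  cbbb$cbcccbc  c
    7  cbccbbb$cbcc  c
    8  cbcccbccbbb$  $
    9  ccbbb$cbcccb  b
   10  ccbccbbb$cbc  c
   11  cccbccbbb$cb  b

bbbccccc$bcb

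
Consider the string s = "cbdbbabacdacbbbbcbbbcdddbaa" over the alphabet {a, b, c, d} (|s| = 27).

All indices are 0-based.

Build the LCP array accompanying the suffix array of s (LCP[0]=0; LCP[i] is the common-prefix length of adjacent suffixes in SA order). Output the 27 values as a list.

rank→(start, suffix):
  0 → (26, 'a')
  1 → (25, 'aa')
  2 → (5, 'abacdacbbbbcbbbcdddbaa')
  3 → (10, 'acbbbbcbbbcdddbaa')
  4 → (7, 'acdacbbbbcbbbcdddbaa')
  5 → (24, 'baa')
  6 → (4, 'babacdacbbbbcbbbcdddbaa')
  7 → (6, 'bacdacbbbbcbbbcdddbaa')
  8 → (3, 'bbabacdacbbbbcbbbcdddbaa')
  9 → (12, 'bbbbcbbbcdddbaa')
  10 → (13, 'bbbcbbbcdddbaa')
  11 → (17, 'bbbcdddbaa')
  12 → (14, 'bbcbbbcdddbaa')
  13 → (18, 'bbcdddbaa')
  14 → (15, 'bcbbbcdddbaa')
  15 → (19, 'bcdddbaa')
  16 → (1, 'bdbbabacdacbbbbcbbbcdddbaa')
  17 → (11, 'cbbbbcbbbcdddbaa')
  18 → (16, 'cbbbcdddbaa')
  19 → (0, 'cbdbbabacdacbbbbcbbbcdddbaa')
  20 → (8, 'cdacbbbbcbbbcdddbaa')
  21 → (20, 'cdddbaa')
  22 → (9, 'dacbbbbcbbbcdddbaa')
  23 → (23, 'dbaa')
  24 → (2, 'dbbabacdacbbbbcbbbcdddbaa')
  25 → (22, 'ddbaa')
  26 → (21, 'dddbaa')

SA = [26, 25, 5, 10, 7, 24, 4, 6, 3, 12, 13, 17, 14, 18, 15, 19, 1, 11, 16, 0, 8, 20, 9, 23, 2, 22, 21]
[i] adj suffixes → lcp
  [1] 26/25 → 1 ('a')
  [2] 25/5 → 1 ('a')
  [3] 5/10 → 1 ('a')
  [4] 10/7 → 2 ('ac')
  [5] 7/24 → 0 ('')
  [6] 24/4 → 2 ('ba')
  [7] 4/6 → 2 ('ba')
  [8] 6/3 → 1 ('b')
  [9] 3/12 → 2 ('bb')
  [10] 12/13 → 3 ('bbb')
  [11] 13/17 → 4 ('bbbc')
  [12] 17/14 → 2 ('bb')
  [13] 14/18 → 3 ('bbc')
  [14] 18/15 → 1 ('b')
  [15] 15/19 → 2 ('bc')
  [16] 19/1 → 1 ('b')
  [17] 1/11 → 0 ('')
  [18] 11/16 → 4 ('cbbb')
  [19] 16/0 → 2 ('cb')
  [20] 0/8 → 1 ('c')
  [21] 8/20 → 2 ('cd')
  [22] 20/9 → 0 ('')
  [23] 9/23 → 1 ('d')
  [24] 23/2 → 2 ('db')
  [25] 2/22 → 1 ('d')
  [26] 22/21 → 2 ('dd')

[0, 1, 1, 1, 2, 0, 2, 2, 1, 2, 3, 4, 2, 3, 1, 2, 1, 0, 4, 2, 1, 2, 0, 1, 2, 1, 2]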